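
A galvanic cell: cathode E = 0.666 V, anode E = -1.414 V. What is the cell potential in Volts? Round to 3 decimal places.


Standard cell potential: E_cell = E_cathode - E_anode.
E_cell = 0.666 - (-1.414)
E_cell = 2.08 V, rounded to 3 dp:

2.080 V


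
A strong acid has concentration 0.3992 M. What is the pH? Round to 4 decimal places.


A strong acid dissociates completely, so [H+] equals the given concentration.
pH = -log10([H+]) = -log10(0.3992)
pH = 0.39880947, rounded to 4 dp:

0.3988


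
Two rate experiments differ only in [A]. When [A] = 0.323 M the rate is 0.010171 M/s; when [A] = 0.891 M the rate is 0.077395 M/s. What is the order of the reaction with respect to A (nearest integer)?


Rate is proportional to [A]^n, so rate2/rate1 = ([A]2/[A]1)^n. Take logs to solve for n.
rate2/rate1 = 0.077395 / 0.010171 = 7.6094
[A]2/[A]1 = 0.891 / 0.323 = 2.7585
n = ln(7.6094) / ln(2.7585) = 2.0
Nearest integer order:

2


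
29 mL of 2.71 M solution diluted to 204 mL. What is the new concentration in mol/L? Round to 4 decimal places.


Dilution: M1*V1 = M2*V2, solve for M2.
M2 = M1*V1 / V2
M2 = 2.71 * 29 / 204
M2 = 78.59 / 204
M2 = 0.3852451 mol/L, rounded to 4 dp:

0.3852 mol/L


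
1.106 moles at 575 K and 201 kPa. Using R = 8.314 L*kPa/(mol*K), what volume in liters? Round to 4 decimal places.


PV = nRT, solve for V = nRT / P.
nRT = 1.106 * 8.314 * 575 = 5287.2883
V = 5287.2883 / 201
V = 26.30491692 L, rounded to 4 dp:

26.3049 L


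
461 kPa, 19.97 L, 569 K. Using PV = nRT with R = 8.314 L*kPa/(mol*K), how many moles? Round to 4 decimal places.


PV = nRT, solve for n = PV / (RT).
PV = 461 * 19.97 = 9206.17
RT = 8.314 * 569 = 4730.666
n = 9206.17 / 4730.666
n = 1.94606214 mol, rounded to 4 dp:

1.9461 mol


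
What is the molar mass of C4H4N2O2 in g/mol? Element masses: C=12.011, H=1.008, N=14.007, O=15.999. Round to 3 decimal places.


M = sum(count * atomic_mass) over atoms.
M = 4*12.011 + 4*1.008 + 2*14.007 + 2*15.999
M = 48.044 + 4.032 + 28.014 + 31.998
M = 112.088 g/mol, rounded to 3 dp:

112.088 g/mol


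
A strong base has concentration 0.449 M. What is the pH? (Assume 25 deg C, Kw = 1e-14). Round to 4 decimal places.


A strong base dissociates completely, so [OH-] equals the given concentration.
pOH = -log10([OH-]) = -log10(0.449) = 0.347754
pH = 14 - pOH = 14 - 0.347754
pH = 13.652246, rounded to 4 dp:

13.6522


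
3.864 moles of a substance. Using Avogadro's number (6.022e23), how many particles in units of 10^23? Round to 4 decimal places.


N = n * NA, then divide by 1e23 for the requested units.
N / 1e23 = n * 6.022
N / 1e23 = 3.864 * 6.022
N / 1e23 = 23.269008, rounded to 4 dp:

23.2690


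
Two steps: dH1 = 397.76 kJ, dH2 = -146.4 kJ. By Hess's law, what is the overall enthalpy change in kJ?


Hess's law: enthalpy is a state function, so add the step enthalpies.
dH_total = dH1 + dH2 = 397.76 + (-146.4)
dH_total = 251.36 kJ:

251.36 kJ


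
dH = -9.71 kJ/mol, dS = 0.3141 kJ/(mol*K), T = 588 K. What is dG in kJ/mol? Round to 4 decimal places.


Gibbs: dG = dH - T*dS (consistent units, dS already in kJ/(mol*K)).
T*dS = 588 * 0.3141 = 184.6908
dG = -9.71 - (184.6908)
dG = -194.4008 kJ/mol, rounded to 4 dp:

-194.4008 kJ/mol


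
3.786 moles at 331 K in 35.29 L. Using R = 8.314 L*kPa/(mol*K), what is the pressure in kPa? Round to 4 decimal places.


PV = nRT, solve for P = nRT / V.
nRT = 3.786 * 8.314 * 331 = 10418.8221
P = 10418.8221 / 35.29
P = 295.23440351 kPa, rounded to 4 dp:

295.2344 kPa


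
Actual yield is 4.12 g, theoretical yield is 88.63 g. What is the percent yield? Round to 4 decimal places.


% yield = 100 * actual / theoretical
% yield = 100 * 4.12 / 88.63
% yield = 4.64853887 %, rounded to 4 dp:

4.6485 %


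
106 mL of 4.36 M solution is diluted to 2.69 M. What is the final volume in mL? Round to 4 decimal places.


Dilution: M1*V1 = M2*V2, solve for V2.
V2 = M1*V1 / M2
V2 = 4.36 * 106 / 2.69
V2 = 462.16 / 2.69
V2 = 171.80669145 mL, rounded to 4 dp:

171.8067 mL


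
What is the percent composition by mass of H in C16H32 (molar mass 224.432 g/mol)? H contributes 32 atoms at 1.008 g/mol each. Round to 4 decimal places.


pct = 100 * (n_elem * M_elem) / M_total
mass_contribution = 32 * 1.008 = 32.256 g/mol
pct = 100 * 32.256 / 224.432
pct = 14.37228203 %, rounded to 4 dp:

14.3723 %


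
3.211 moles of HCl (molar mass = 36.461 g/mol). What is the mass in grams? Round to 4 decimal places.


mass = n * M
mass = 3.211 * 36.461
mass = 117.076271 g, rounded to 4 dp:

117.0763 g


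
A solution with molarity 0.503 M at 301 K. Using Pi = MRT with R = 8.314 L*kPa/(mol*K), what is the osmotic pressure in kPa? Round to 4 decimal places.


Osmotic pressure (van't Hoff): Pi = M*R*T.
RT = 8.314 * 301 = 2502.514
Pi = 0.503 * 2502.514
Pi = 1258.764542 kPa, rounded to 4 dp:

1258.7645 kPa


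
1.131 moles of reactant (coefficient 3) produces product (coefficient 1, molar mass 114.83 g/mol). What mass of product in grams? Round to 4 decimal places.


Use the coefficient ratio to convert reactant moles to product moles, then multiply by the product's molar mass.
moles_P = moles_R * (coeff_P / coeff_R) = 1.131 * (1/3) = 0.377
mass_P = moles_P * M_P = 0.377 * 114.83
mass_P = 43.29091 g, rounded to 4 dp:

43.2909 g


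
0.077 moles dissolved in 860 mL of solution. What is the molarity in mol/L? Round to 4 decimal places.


Convert volume to liters: V_L = V_mL / 1000.
V_L = 860 / 1000 = 0.86 L
M = n / V_L = 0.077 / 0.86
M = 0.08953488 mol/L, rounded to 4 dp:

0.0895 mol/L


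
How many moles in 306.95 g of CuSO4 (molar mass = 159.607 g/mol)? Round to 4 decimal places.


n = mass / M
n = 306.95 / 159.607
n = 1.92316126 mol, rounded to 4 dp:

1.9232 mol


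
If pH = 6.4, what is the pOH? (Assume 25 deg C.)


At 25 deg C, pH + pOH = 14.
pOH = 14 - pH = 14 - 6.4
pOH = 7.6:

7.60


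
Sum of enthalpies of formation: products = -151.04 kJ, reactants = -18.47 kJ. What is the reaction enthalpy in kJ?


dH_rxn = sum(dH_f products) - sum(dH_f reactants)
dH_rxn = -151.04 - (-18.47)
dH_rxn = -132.57 kJ:

-132.57 kJ


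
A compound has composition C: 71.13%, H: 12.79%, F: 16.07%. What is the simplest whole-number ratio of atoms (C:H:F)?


Assume 100 g of compound, divide each mass% by atomic mass to get moles, then normalize by the smallest to get a raw atom ratio.
Moles per 100 g: C: 71.13/12.011 = 5.9221, H: 12.79/1.008 = 12.6885, F: 16.07/18.998 = 0.8459
Raw ratio (divide by min = 0.8459): C: 7.001, H: 15.0, F: 1.0
Multiply by 1 to clear fractions: C: 7.001 ~= 7, H: 15.0 ~= 15, F: 1.0 ~= 1
Reduce by GCD to get the simplest whole-number ratio:

7:15:1


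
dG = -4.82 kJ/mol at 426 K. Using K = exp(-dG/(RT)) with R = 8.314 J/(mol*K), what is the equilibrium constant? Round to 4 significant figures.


dG is in kJ/mol; multiply by 1000 to match R in J/(mol*K).
RT = 8.314 * 426 = 3541.764 J/mol
exponent = -dG*1000 / (RT) = -(-4.82*1000) / 3541.764 = 1.36090378
K = exp(1.36090378)
K = 3.8997162, rounded to 4 significant figures:

3.900


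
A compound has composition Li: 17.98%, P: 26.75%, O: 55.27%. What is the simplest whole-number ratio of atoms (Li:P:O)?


Assume 100 g of compound, divide each mass% by atomic mass to get moles, then normalize by the smallest to get a raw atom ratio.
Moles per 100 g: Li: 17.98/6.941 = 2.5904, P: 26.75/30.974 = 0.8636, O: 55.27/15.999 = 3.4546
Raw ratio (divide by min = 0.8636): Li: 2.999, P: 1.0, O: 4.0
Multiply by 1 to clear fractions: Li: 2.999 ~= 3, P: 1.0 ~= 1, O: 4.0 ~= 4
Reduce by GCD to get the simplest whole-number ratio:

3:1:4


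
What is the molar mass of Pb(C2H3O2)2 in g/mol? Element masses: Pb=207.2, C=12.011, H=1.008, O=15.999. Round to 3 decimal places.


M = sum(count * atomic_mass) over atoms.
M = 1*207.2 + 4*12.011 + 6*1.008 + 4*15.999
M = 207.2 + 48.044 + 6.048 + 63.996
M = 325.288 g/mol, rounded to 3 dp:

325.288 g/mol


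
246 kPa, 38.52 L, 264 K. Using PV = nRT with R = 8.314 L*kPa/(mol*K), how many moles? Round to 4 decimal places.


PV = nRT, solve for n = PV / (RT).
PV = 246 * 38.52 = 9475.92
RT = 8.314 * 264 = 2194.896
n = 9475.92 / 2194.896
n = 4.31725239 mol, rounded to 4 dp:

4.3173 mol


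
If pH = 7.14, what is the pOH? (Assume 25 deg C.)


At 25 deg C, pH + pOH = 14.
pOH = 14 - pH = 14 - 7.14
pOH = 6.86:

6.86


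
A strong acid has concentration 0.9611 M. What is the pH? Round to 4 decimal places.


A strong acid dissociates completely, so [H+] equals the given concentration.
pH = -log10([H+]) = -log10(0.9611)
pH = 0.01723142, rounded to 4 dp:

0.0172


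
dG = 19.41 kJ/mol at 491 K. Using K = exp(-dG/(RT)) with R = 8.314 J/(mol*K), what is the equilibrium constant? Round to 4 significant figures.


dG is in kJ/mol; multiply by 1000 to match R in J/(mol*K).
RT = 8.314 * 491 = 4082.174 J/mol
exponent = -dG*1000 / (RT) = -(19.41*1000) / 4082.174 = -4.75481937
K = exp(-4.75481937)
K = 0.0086100998, rounded to 4 significant figures:

0.008610


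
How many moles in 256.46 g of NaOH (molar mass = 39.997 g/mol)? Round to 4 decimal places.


n = mass / M
n = 256.46 / 39.997
n = 6.4119809 mol, rounded to 4 dp:

6.4120 mol


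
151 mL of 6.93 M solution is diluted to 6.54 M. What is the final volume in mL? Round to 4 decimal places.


Dilution: M1*V1 = M2*V2, solve for V2.
V2 = M1*V1 / M2
V2 = 6.93 * 151 / 6.54
V2 = 1046.43 / 6.54
V2 = 160.00458716 mL, rounded to 4 dp:

160.0046 mL


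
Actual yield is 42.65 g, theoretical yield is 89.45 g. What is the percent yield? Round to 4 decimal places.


% yield = 100 * actual / theoretical
% yield = 100 * 42.65 / 89.45
% yield = 47.68026831 %, rounded to 4 dp:

47.6803 %


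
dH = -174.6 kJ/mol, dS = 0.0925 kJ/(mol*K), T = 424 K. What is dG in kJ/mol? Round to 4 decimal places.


Gibbs: dG = dH - T*dS (consistent units, dS already in kJ/(mol*K)).
T*dS = 424 * 0.0925 = 39.22
dG = -174.6 - (39.22)
dG = -213.82 kJ/mol, rounded to 4 dp:

-213.8200 kJ/mol


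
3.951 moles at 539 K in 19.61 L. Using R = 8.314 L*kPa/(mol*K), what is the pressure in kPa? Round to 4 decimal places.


PV = nRT, solve for P = nRT / V.
nRT = 3.951 * 8.314 * 539 = 17705.4029
P = 17705.4029 / 19.61
P = 902.87623151 kPa, rounded to 4 dp:

902.8762 kPa


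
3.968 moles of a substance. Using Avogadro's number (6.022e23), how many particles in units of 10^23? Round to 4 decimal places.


N = n * NA, then divide by 1e23 for the requested units.
N / 1e23 = n * 6.022
N / 1e23 = 3.968 * 6.022
N / 1e23 = 23.895296, rounded to 4 dp:

23.8953


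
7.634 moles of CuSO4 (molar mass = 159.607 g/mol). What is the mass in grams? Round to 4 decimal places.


mass = n * M
mass = 7.634 * 159.607
mass = 1218.439838 g, rounded to 4 dp:

1218.4398 g


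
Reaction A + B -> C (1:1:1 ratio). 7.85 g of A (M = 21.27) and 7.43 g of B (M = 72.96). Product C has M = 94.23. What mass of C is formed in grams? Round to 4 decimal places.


Find moles of each reactant; the smaller value is the limiting reagent in a 1:1:1 reaction, so moles_C equals moles of the limiter.
n_A = mass_A / M_A = 7.85 / 21.27 = 0.369064 mol
n_B = mass_B / M_B = 7.43 / 72.96 = 0.101837 mol
Limiting reagent: B (smaller), n_limiting = 0.101837 mol
mass_C = n_limiting * M_C = 0.101837 * 94.23
mass_C = 9.59610051 g, rounded to 4 dp:

9.5961 g


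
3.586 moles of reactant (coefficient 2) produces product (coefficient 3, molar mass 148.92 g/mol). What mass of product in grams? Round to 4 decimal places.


Use the coefficient ratio to convert reactant moles to product moles, then multiply by the product's molar mass.
moles_P = moles_R * (coeff_P / coeff_R) = 3.586 * (3/2) = 5.379
mass_P = moles_P * M_P = 5.379 * 148.92
mass_P = 801.04068 g, rounded to 4 dp:

801.0407 g


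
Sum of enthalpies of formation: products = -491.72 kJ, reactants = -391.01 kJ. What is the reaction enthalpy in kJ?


dH_rxn = sum(dH_f products) - sum(dH_f reactants)
dH_rxn = -491.72 - (-391.01)
dH_rxn = -100.71 kJ:

-100.71 kJ


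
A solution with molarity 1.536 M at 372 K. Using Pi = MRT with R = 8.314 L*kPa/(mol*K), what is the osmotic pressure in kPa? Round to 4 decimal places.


Osmotic pressure (van't Hoff): Pi = M*R*T.
RT = 8.314 * 372 = 3092.808
Pi = 1.536 * 3092.808
Pi = 4750.553088 kPa, rounded to 4 dp:

4750.5531 kPa


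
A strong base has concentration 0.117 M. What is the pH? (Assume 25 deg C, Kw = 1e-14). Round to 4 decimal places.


A strong base dissociates completely, so [OH-] equals the given concentration.
pOH = -log10([OH-]) = -log10(0.117) = 0.931814
pH = 14 - pOH = 14 - 0.931814
pH = 13.068186, rounded to 4 dp:

13.0682


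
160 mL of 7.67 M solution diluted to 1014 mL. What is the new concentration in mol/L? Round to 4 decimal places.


Dilution: M1*V1 = M2*V2, solve for M2.
M2 = M1*V1 / V2
M2 = 7.67 * 160 / 1014
M2 = 1227.2 / 1014
M2 = 1.21025641 mol/L, rounded to 4 dp:

1.2103 mol/L


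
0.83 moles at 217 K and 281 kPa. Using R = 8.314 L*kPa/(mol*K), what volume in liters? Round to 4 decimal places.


PV = nRT, solve for V = nRT / P.
nRT = 0.83 * 8.314 * 217 = 1497.4345
V = 1497.4345 / 281
V = 5.3289484 L, rounded to 4 dp:

5.3289 L


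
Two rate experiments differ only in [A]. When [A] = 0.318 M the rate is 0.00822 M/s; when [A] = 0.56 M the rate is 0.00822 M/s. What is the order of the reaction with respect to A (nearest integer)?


Rate is proportional to [A]^n, so rate2/rate1 = ([A]2/[A]1)^n. Take logs to solve for n.
rate2/rate1 = 0.00822 / 0.00822 = 1.0
[A]2/[A]1 = 0.56 / 0.318 = 1.761
n = ln(1.0) / ln(1.761) = 0.0
Nearest integer order:

0


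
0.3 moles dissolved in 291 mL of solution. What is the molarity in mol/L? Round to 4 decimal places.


Convert volume to liters: V_L = V_mL / 1000.
V_L = 291 / 1000 = 0.291 L
M = n / V_L = 0.3 / 0.291
M = 1.03092784 mol/L, rounded to 4 dp:

1.0309 mol/L


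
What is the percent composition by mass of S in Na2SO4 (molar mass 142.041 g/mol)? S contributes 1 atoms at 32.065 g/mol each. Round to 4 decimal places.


pct = 100 * (n_elem * M_elem) / M_total
mass_contribution = 1 * 32.065 = 32.065 g/mol
pct = 100 * 32.065 / 142.041
pct = 22.57446794 %, rounded to 4 dp:

22.5745 %


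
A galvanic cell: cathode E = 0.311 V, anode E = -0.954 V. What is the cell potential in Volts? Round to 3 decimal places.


Standard cell potential: E_cell = E_cathode - E_anode.
E_cell = 0.311 - (-0.954)
E_cell = 1.265 V, rounded to 3 dp:

1.265 V


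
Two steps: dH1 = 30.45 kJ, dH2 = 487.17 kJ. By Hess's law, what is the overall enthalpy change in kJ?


Hess's law: enthalpy is a state function, so add the step enthalpies.
dH_total = dH1 + dH2 = 30.45 + (487.17)
dH_total = 517.62 kJ:

517.62 kJ


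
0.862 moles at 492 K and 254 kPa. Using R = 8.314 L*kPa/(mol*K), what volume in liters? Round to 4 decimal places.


PV = nRT, solve for V = nRT / P.
nRT = 0.862 * 8.314 * 492 = 3526.0007
V = 3526.0007 / 254
V = 13.88189252 L, rounded to 4 dp:

13.8819 L


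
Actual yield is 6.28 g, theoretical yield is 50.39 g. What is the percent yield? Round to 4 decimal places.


% yield = 100 * actual / theoretical
% yield = 100 * 6.28 / 50.39
% yield = 12.46279024 %, rounded to 4 dp:

12.4628 %


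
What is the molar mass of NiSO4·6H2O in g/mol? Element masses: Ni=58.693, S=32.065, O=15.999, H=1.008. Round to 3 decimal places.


M = sum(count * atomic_mass) over atoms.
M = 1*58.693 + 1*32.065 + 10*15.999 + 12*1.008
M = 58.693 + 32.065 + 159.99 + 12.096
M = 262.844 g/mol, rounded to 3 dp:

262.844 g/mol


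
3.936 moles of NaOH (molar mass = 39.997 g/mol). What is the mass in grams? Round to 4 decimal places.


mass = n * M
mass = 3.936 * 39.997
mass = 157.428192 g, rounded to 4 dp:

157.4282 g


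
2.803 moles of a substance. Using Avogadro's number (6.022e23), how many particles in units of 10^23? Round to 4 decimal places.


N = n * NA, then divide by 1e23 for the requested units.
N / 1e23 = n * 6.022
N / 1e23 = 2.803 * 6.022
N / 1e23 = 16.879666, rounded to 4 dp:

16.8797


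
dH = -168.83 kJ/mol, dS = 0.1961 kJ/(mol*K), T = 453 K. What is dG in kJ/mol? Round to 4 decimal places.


Gibbs: dG = dH - T*dS (consistent units, dS already in kJ/(mol*K)).
T*dS = 453 * 0.1961 = 88.8333
dG = -168.83 - (88.8333)
dG = -257.6633 kJ/mol, rounded to 4 dp:

-257.6633 kJ/mol


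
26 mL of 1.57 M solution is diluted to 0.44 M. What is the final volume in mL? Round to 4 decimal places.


Dilution: M1*V1 = M2*V2, solve for V2.
V2 = M1*V1 / M2
V2 = 1.57 * 26 / 0.44
V2 = 40.82 / 0.44
V2 = 92.77272727 mL, rounded to 4 dp:

92.7727 mL


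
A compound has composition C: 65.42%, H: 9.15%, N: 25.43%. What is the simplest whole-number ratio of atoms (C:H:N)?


Assume 100 g of compound, divide each mass% by atomic mass to get moles, then normalize by the smallest to get a raw atom ratio.
Moles per 100 g: C: 65.42/12.011 = 5.4467, H: 9.15/1.008 = 9.0774, N: 25.43/14.007 = 1.8155
Raw ratio (divide by min = 1.8155): C: 3.0, H: 5.0, N: 1.0
Multiply by 1 to clear fractions: C: 3.0 ~= 3, H: 5.0 ~= 5, N: 1.0 ~= 1
Reduce by GCD to get the simplest whole-number ratio:

3:5:1


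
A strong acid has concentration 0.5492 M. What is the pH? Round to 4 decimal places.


A strong acid dissociates completely, so [H+] equals the given concentration.
pH = -log10([H+]) = -log10(0.5492)
pH = 0.26026947, rounded to 4 dp:

0.2603


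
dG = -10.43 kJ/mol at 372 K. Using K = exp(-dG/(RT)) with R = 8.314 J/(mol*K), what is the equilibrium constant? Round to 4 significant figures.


dG is in kJ/mol; multiply by 1000 to match R in J/(mol*K).
RT = 8.314 * 372 = 3092.808 J/mol
exponent = -dG*1000 / (RT) = -(-10.43*1000) / 3092.808 = 3.37233996
K = exp(3.37233996)
K = 29.146649, rounded to 4 significant figures:

29.15


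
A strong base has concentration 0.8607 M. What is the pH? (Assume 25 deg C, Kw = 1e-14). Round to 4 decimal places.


A strong base dissociates completely, so [OH-] equals the given concentration.
pOH = -log10([OH-]) = -log10(0.8607) = 0.065148
pH = 14 - pOH = 14 - 0.065148
pH = 13.934852, rounded to 4 dp:

13.9349


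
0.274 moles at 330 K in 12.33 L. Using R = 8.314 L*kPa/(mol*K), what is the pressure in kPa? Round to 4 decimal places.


PV = nRT, solve for P = nRT / V.
nRT = 0.274 * 8.314 * 330 = 751.7519
P = 751.7519 / 12.33
P = 60.96933496 kPa, rounded to 4 dp:

60.9693 kPa


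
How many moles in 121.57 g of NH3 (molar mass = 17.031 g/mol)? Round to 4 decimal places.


n = mass / M
n = 121.57 / 17.031
n = 7.13815983 mol, rounded to 4 dp:

7.1382 mol


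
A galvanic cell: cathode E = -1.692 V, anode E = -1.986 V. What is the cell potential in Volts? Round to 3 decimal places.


Standard cell potential: E_cell = E_cathode - E_anode.
E_cell = -1.692 - (-1.986)
E_cell = 0.294 V, rounded to 3 dp:

0.294 V


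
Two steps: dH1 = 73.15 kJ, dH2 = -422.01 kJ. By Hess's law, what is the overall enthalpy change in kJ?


Hess's law: enthalpy is a state function, so add the step enthalpies.
dH_total = dH1 + dH2 = 73.15 + (-422.01)
dH_total = -348.86 kJ:

-348.86 kJ


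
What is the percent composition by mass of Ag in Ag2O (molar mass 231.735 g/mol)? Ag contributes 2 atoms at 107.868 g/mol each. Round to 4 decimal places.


pct = 100 * (n_elem * M_elem) / M_total
mass_contribution = 2 * 107.868 = 215.736 g/mol
pct = 100 * 215.736 / 231.735
pct = 93.09599327 %, rounded to 4 dp:

93.0960 %


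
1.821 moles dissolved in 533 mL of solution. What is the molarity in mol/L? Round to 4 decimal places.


Convert volume to liters: V_L = V_mL / 1000.
V_L = 533 / 1000 = 0.533 L
M = n / V_L = 1.821 / 0.533
M = 3.41651032 mol/L, rounded to 4 dp:

3.4165 mol/L


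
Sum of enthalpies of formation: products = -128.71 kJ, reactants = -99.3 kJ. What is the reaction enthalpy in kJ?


dH_rxn = sum(dH_f products) - sum(dH_f reactants)
dH_rxn = -128.71 - (-99.3)
dH_rxn = -29.41 kJ:

-29.41 kJ


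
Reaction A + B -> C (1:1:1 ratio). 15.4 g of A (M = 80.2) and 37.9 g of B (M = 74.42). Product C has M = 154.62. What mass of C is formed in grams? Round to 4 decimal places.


Find moles of each reactant; the smaller value is the limiting reagent in a 1:1:1 reaction, so moles_C equals moles of the limiter.
n_A = mass_A / M_A = 15.4 / 80.2 = 0.19202 mol
n_B = mass_B / M_B = 37.9 / 74.42 = 0.509272 mol
Limiting reagent: A (smaller), n_limiting = 0.19202 mol
mass_C = n_limiting * M_C = 0.19202 * 154.62
mass_C = 29.6901324 g, rounded to 4 dp:

29.6901 g


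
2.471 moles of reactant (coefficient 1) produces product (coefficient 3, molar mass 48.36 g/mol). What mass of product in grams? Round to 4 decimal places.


Use the coefficient ratio to convert reactant moles to product moles, then multiply by the product's molar mass.
moles_P = moles_R * (coeff_P / coeff_R) = 2.471 * (3/1) = 7.413
mass_P = moles_P * M_P = 7.413 * 48.36
mass_P = 358.49268 g, rounded to 4 dp:

358.4927 g


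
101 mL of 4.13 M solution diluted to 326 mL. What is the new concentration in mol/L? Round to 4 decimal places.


Dilution: M1*V1 = M2*V2, solve for M2.
M2 = M1*V1 / V2
M2 = 4.13 * 101 / 326
M2 = 417.13 / 326
M2 = 1.27953988 mol/L, rounded to 4 dp:

1.2795 mol/L


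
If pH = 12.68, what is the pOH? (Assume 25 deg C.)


At 25 deg C, pH + pOH = 14.
pOH = 14 - pH = 14 - 12.68
pOH = 1.32:

1.32


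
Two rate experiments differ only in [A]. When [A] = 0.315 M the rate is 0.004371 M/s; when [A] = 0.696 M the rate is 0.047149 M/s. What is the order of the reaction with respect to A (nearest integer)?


Rate is proportional to [A]^n, so rate2/rate1 = ([A]2/[A]1)^n. Take logs to solve for n.
rate2/rate1 = 0.047149 / 0.004371 = 10.7868
[A]2/[A]1 = 0.696 / 0.315 = 2.2095
n = ln(10.7868) / ln(2.2095) = 3.0
Nearest integer order:

3


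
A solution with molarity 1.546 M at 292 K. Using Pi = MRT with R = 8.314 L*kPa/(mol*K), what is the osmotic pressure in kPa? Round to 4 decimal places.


Osmotic pressure (van't Hoff): Pi = M*R*T.
RT = 8.314 * 292 = 2427.688
Pi = 1.546 * 2427.688
Pi = 3753.205648 kPa, rounded to 4 dp:

3753.2056 kPa


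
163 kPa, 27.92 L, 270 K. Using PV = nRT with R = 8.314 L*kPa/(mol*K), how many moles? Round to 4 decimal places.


PV = nRT, solve for n = PV / (RT).
PV = 163 * 27.92 = 4550.96
RT = 8.314 * 270 = 2244.78
n = 4550.96 / 2244.78
n = 2.02735235 mol, rounded to 4 dp:

2.0274 mol


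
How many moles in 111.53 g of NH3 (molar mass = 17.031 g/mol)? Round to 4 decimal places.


n = mass / M
n = 111.53 / 17.031
n = 6.54864659 mol, rounded to 4 dp:

6.5486 mol


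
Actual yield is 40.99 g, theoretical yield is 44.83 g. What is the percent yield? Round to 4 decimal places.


% yield = 100 * actual / theoretical
% yield = 100 * 40.99 / 44.83
% yield = 91.43430738 %, rounded to 4 dp:

91.4343 %


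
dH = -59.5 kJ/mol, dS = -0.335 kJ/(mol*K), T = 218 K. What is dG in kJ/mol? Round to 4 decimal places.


Gibbs: dG = dH - T*dS (consistent units, dS already in kJ/(mol*K)).
T*dS = 218 * -0.335 = -73.03
dG = -59.5 - (-73.03)
dG = 13.53 kJ/mol, rounded to 4 dp:

13.5300 kJ/mol


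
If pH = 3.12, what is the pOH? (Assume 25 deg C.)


At 25 deg C, pH + pOH = 14.
pOH = 14 - pH = 14 - 3.12
pOH = 10.88:

10.88


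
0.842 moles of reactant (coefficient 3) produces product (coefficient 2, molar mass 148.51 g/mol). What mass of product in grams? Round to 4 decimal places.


Use the coefficient ratio to convert reactant moles to product moles, then multiply by the product's molar mass.
moles_P = moles_R * (coeff_P / coeff_R) = 0.842 * (2/3) = 0.561333
mass_P = moles_P * M_P = 0.561333 * 148.51
mass_P = 83.36356383 g, rounded to 4 dp:

83.3636 g


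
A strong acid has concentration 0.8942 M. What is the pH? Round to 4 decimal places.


A strong acid dissociates completely, so [H+] equals the given concentration.
pH = -log10([H+]) = -log10(0.8942)
pH = 0.04856533, rounded to 4 dp:

0.0486


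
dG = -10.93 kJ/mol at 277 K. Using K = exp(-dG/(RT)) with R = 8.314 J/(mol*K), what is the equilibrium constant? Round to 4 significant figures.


dG is in kJ/mol; multiply by 1000 to match R in J/(mol*K).
RT = 8.314 * 277 = 2302.978 J/mol
exponent = -dG*1000 / (RT) = -(-10.93*1000) / 2302.978 = 4.74602884
K = exp(4.74602884)
K = 115.12619, rounded to 4 significant figures:

115.1


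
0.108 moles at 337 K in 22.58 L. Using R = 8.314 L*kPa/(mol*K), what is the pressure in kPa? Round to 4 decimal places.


PV = nRT, solve for P = nRT / V.
nRT = 0.108 * 8.314 * 337 = 302.5963
P = 302.5963 / 22.58
P = 13.40107617 kPa, rounded to 4 dp:

13.4011 kPa


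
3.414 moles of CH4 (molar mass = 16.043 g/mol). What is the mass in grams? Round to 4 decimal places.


mass = n * M
mass = 3.414 * 16.043
mass = 54.770802 g, rounded to 4 dp:

54.7708 g


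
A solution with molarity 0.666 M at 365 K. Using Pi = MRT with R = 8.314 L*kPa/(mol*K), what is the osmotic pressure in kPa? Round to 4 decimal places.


Osmotic pressure (van't Hoff): Pi = M*R*T.
RT = 8.314 * 365 = 3034.61
Pi = 0.666 * 3034.61
Pi = 2021.05026 kPa, rounded to 4 dp:

2021.0503 kPa


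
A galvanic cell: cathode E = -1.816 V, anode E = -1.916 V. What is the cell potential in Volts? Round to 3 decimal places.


Standard cell potential: E_cell = E_cathode - E_anode.
E_cell = -1.816 - (-1.916)
E_cell = 0.1 V, rounded to 3 dp:

0.100 V


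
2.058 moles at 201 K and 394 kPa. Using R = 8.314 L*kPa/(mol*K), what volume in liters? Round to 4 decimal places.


PV = nRT, solve for V = nRT / P.
nRT = 2.058 * 8.314 * 201 = 3439.1526
V = 3439.1526 / 394
V = 8.72881371 L, rounded to 4 dp:

8.7288 L


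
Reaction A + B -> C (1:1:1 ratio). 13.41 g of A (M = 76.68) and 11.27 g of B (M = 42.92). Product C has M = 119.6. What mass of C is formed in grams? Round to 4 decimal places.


Find moles of each reactant; the smaller value is the limiting reagent in a 1:1:1 reaction, so moles_C equals moles of the limiter.
n_A = mass_A / M_A = 13.41 / 76.68 = 0.174883 mol
n_B = mass_B / M_B = 11.27 / 42.92 = 0.262582 mol
Limiting reagent: A (smaller), n_limiting = 0.174883 mol
mass_C = n_limiting * M_C = 0.174883 * 119.6
mass_C = 20.9160068 g, rounded to 4 dp:

20.9160 g


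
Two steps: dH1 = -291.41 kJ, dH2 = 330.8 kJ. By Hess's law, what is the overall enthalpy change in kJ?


Hess's law: enthalpy is a state function, so add the step enthalpies.
dH_total = dH1 + dH2 = -291.41 + (330.8)
dH_total = 39.39 kJ:

39.39 kJ


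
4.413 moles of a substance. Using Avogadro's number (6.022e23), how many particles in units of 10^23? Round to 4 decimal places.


N = n * NA, then divide by 1e23 for the requested units.
N / 1e23 = n * 6.022
N / 1e23 = 4.413 * 6.022
N / 1e23 = 26.575086, rounded to 4 dp:

26.5751


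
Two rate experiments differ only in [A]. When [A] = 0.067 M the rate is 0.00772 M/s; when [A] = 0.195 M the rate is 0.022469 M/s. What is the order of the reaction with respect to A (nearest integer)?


Rate is proportional to [A]^n, so rate2/rate1 = ([A]2/[A]1)^n. Take logs to solve for n.
rate2/rate1 = 0.022469 / 0.00772 = 2.9105
[A]2/[A]1 = 0.195 / 0.067 = 2.9104
n = ln(2.9105) / ln(2.9104) = 1.0
Nearest integer order:

1


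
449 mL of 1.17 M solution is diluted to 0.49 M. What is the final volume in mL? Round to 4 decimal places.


Dilution: M1*V1 = M2*V2, solve for V2.
V2 = M1*V1 / M2
V2 = 1.17 * 449 / 0.49
V2 = 525.33 / 0.49
V2 = 1072.10204082 mL, rounded to 4 dp:

1072.1020 mL


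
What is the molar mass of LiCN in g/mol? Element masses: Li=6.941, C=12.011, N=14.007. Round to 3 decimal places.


M = sum(count * atomic_mass) over atoms.
M = 1*6.941 + 1*12.011 + 1*14.007
M = 6.941 + 12.011 + 14.007
M = 32.959 g/mol, rounded to 3 dp:

32.959 g/mol


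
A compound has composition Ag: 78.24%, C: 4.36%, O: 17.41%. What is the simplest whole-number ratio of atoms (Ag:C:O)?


Assume 100 g of compound, divide each mass% by atomic mass to get moles, then normalize by the smallest to get a raw atom ratio.
Moles per 100 g: Ag: 78.24/107.868 = 0.7253, C: 4.36/12.011 = 0.363, O: 17.41/15.999 = 1.0882
Raw ratio (divide by min = 0.363): Ag: 1.998, C: 1.0, O: 2.998
Multiply by 1 to clear fractions: Ag: 1.998 ~= 2, C: 1.0 ~= 1, O: 2.998 ~= 3
Reduce by GCD to get the simplest whole-number ratio:

2:1:3


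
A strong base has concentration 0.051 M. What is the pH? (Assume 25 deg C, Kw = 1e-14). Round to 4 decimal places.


A strong base dissociates completely, so [OH-] equals the given concentration.
pOH = -log10([OH-]) = -log10(0.051) = 1.29243
pH = 14 - pOH = 14 - 1.29243
pH = 12.70757, rounded to 4 dp:

12.7076


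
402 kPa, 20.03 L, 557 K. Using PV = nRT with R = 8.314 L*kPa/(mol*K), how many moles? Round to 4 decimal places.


PV = nRT, solve for n = PV / (RT).
PV = 402 * 20.03 = 8052.06
RT = 8.314 * 557 = 4630.898
n = 8052.06 / 4630.898
n = 1.73876859 mol, rounded to 4 dp:

1.7388 mol


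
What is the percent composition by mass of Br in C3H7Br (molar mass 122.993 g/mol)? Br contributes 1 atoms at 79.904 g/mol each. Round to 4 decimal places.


pct = 100 * (n_elem * M_elem) / M_total
mass_contribution = 1 * 79.904 = 79.904 g/mol
pct = 100 * 79.904 / 122.993
pct = 64.9662989 %, rounded to 4 dp:

64.9663 %


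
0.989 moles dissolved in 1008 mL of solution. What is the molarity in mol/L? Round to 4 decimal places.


Convert volume to liters: V_L = V_mL / 1000.
V_L = 1008 / 1000 = 1.008 L
M = n / V_L = 0.989 / 1.008
M = 0.98115079 mol/L, rounded to 4 dp:

0.9812 mol/L


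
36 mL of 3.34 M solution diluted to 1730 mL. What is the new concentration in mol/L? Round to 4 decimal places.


Dilution: M1*V1 = M2*V2, solve for M2.
M2 = M1*V1 / V2
M2 = 3.34 * 36 / 1730
M2 = 120.24 / 1730
M2 = 0.06950289 mol/L, rounded to 4 dp:

0.0695 mol/L


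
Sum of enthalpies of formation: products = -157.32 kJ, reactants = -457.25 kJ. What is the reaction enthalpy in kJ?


dH_rxn = sum(dH_f products) - sum(dH_f reactants)
dH_rxn = -157.32 - (-457.25)
dH_rxn = 299.93 kJ:

299.93 kJ


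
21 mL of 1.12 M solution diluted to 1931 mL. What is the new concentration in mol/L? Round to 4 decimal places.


Dilution: M1*V1 = M2*V2, solve for M2.
M2 = M1*V1 / V2
M2 = 1.12 * 21 / 1931
M2 = 23.52 / 1931
M2 = 0.01218022 mol/L, rounded to 4 dp:

0.0122 mol/L


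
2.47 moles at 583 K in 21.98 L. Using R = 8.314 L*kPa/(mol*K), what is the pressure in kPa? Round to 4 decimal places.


PV = nRT, solve for P = nRT / V.
nRT = 2.47 * 8.314 * 583 = 11972.2431
P = 11972.2431 / 21.98
P = 544.68803913 kPa, rounded to 4 dp:

544.6880 kPa


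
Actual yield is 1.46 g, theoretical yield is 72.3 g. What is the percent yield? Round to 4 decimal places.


% yield = 100 * actual / theoretical
% yield = 100 * 1.46 / 72.3
% yield = 2.01936376 %, rounded to 4 dp:

2.0194 %


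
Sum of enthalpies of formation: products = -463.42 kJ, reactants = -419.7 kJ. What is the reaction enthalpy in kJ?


dH_rxn = sum(dH_f products) - sum(dH_f reactants)
dH_rxn = -463.42 - (-419.7)
dH_rxn = -43.72 kJ:

-43.72 kJ


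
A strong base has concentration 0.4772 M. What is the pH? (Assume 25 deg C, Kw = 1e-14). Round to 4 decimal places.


A strong base dissociates completely, so [OH-] equals the given concentration.
pOH = -log10([OH-]) = -log10(0.4772) = 0.3213
pH = 14 - pOH = 14 - 0.3213
pH = 13.6787, rounded to 4 dp:

13.6787


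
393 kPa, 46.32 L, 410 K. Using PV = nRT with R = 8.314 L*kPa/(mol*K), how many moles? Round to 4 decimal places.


PV = nRT, solve for n = PV / (RT).
PV = 393 * 46.32 = 18203.76
RT = 8.314 * 410 = 3408.74
n = 18203.76 / 3408.74
n = 5.3403193 mol, rounded to 4 dp:

5.3403 mol


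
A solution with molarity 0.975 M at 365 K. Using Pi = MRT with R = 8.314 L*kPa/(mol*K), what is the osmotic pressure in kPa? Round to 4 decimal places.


Osmotic pressure (van't Hoff): Pi = M*R*T.
RT = 8.314 * 365 = 3034.61
Pi = 0.975 * 3034.61
Pi = 2958.74475 kPa, rounded to 4 dp:

2958.7448 kPa


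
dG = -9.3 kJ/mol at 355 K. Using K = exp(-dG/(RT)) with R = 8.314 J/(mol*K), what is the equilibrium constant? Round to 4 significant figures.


dG is in kJ/mol; multiply by 1000 to match R in J/(mol*K).
RT = 8.314 * 355 = 2951.47 J/mol
exponent = -dG*1000 / (RT) = -(-9.3*1000) / 2951.47 = 3.15097223
K = exp(3.15097223)
K = 23.358764, rounded to 4 significant figures:

23.36


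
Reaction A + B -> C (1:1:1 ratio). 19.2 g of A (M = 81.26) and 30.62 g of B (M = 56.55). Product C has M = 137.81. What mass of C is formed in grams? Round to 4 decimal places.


Find moles of each reactant; the smaller value is the limiting reagent in a 1:1:1 reaction, so moles_C equals moles of the limiter.
n_A = mass_A / M_A = 19.2 / 81.26 = 0.236279 mol
n_B = mass_B / M_B = 30.62 / 56.55 = 0.541468 mol
Limiting reagent: A (smaller), n_limiting = 0.236279 mol
mass_C = n_limiting * M_C = 0.236279 * 137.81
mass_C = 32.56160899 g, rounded to 4 dp:

32.5616 g


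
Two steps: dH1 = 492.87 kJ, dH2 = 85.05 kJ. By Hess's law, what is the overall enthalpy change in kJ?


Hess's law: enthalpy is a state function, so add the step enthalpies.
dH_total = dH1 + dH2 = 492.87 + (85.05)
dH_total = 577.92 kJ:

577.92 kJ


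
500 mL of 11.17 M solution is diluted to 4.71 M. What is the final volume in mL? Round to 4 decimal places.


Dilution: M1*V1 = M2*V2, solve for V2.
V2 = M1*V1 / M2
V2 = 11.17 * 500 / 4.71
V2 = 5585.0 / 4.71
V2 = 1185.77494692 mL, rounded to 4 dp:

1185.7749 mL


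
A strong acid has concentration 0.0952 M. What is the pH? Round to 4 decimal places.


A strong acid dissociates completely, so [H+] equals the given concentration.
pH = -log10([H+]) = -log10(0.0952)
pH = 1.02136305, rounded to 4 dp:

1.0214


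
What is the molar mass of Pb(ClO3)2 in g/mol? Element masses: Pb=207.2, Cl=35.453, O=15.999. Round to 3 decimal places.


M = sum(count * atomic_mass) over atoms.
M = 1*207.2 + 2*35.453 + 6*15.999
M = 207.2 + 70.906 + 95.994
M = 374.1 g/mol, rounded to 3 dp:

374.100 g/mol


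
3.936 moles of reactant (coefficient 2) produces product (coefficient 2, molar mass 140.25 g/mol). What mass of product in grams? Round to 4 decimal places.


Use the coefficient ratio to convert reactant moles to product moles, then multiply by the product's molar mass.
moles_P = moles_R * (coeff_P / coeff_R) = 3.936 * (2/2) = 3.936
mass_P = moles_P * M_P = 3.936 * 140.25
mass_P = 552.024 g, rounded to 4 dp:

552.0240 g


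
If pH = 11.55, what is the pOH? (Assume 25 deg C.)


At 25 deg C, pH + pOH = 14.
pOH = 14 - pH = 14 - 11.55
pOH = 2.45:

2.45


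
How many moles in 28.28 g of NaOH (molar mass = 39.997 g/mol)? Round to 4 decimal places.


n = mass / M
n = 28.28 / 39.997
n = 0.70705303 mol, rounded to 4 dp:

0.7071 mol


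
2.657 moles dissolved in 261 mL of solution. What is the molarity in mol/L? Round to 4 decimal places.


Convert volume to liters: V_L = V_mL / 1000.
V_L = 261 / 1000 = 0.261 L
M = n / V_L = 2.657 / 0.261
M = 10.18007663 mol/L, rounded to 4 dp:

10.1801 mol/L


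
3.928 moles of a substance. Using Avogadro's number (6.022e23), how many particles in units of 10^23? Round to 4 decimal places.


N = n * NA, then divide by 1e23 for the requested units.
N / 1e23 = n * 6.022
N / 1e23 = 3.928 * 6.022
N / 1e23 = 23.654416, rounded to 4 dp:

23.6544


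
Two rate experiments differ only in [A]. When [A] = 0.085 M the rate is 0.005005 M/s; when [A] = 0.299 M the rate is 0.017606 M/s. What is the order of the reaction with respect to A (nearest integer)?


Rate is proportional to [A]^n, so rate2/rate1 = ([A]2/[A]1)^n. Take logs to solve for n.
rate2/rate1 = 0.017606 / 0.005005 = 3.5177
[A]2/[A]1 = 0.299 / 0.085 = 3.5176
n = ln(3.5177) / ln(3.5176) = 1.0
Nearest integer order:

1


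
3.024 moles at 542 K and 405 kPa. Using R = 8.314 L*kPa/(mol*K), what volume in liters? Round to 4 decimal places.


PV = nRT, solve for V = nRT / P.
nRT = 3.024 * 8.314 * 542 = 13626.7125
V = 13626.7125 / 405
V = 33.6462037 L, rounded to 4 dp:

33.6462 L


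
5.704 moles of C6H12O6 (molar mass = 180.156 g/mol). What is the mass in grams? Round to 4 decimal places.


mass = n * M
mass = 5.704 * 180.156
mass = 1027.609824 g, rounded to 4 dp:

1027.6098 g


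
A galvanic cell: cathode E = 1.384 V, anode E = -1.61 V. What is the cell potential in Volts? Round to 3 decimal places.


Standard cell potential: E_cell = E_cathode - E_anode.
E_cell = 1.384 - (-1.61)
E_cell = 2.994 V, rounded to 3 dp:

2.994 V


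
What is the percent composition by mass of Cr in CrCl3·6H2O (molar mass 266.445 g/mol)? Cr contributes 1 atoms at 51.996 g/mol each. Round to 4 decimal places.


pct = 100 * (n_elem * M_elem) / M_total
mass_contribution = 1 * 51.996 = 51.996 g/mol
pct = 100 * 51.996 / 266.445
pct = 19.51472161 %, rounded to 4 dp:

19.5147 %


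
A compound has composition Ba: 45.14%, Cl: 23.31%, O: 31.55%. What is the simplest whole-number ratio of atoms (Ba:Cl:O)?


Assume 100 g of compound, divide each mass% by atomic mass to get moles, then normalize by the smallest to get a raw atom ratio.
Moles per 100 g: Ba: 45.14/137.327 = 0.3287, Cl: 23.31/35.453 = 0.6575, O: 31.55/15.999 = 1.972
Raw ratio (divide by min = 0.3287): Ba: 1.0, Cl: 2.0, O: 5.999
Multiply by 1 to clear fractions: Ba: 1.0 ~= 1, Cl: 2.0 ~= 2, O: 5.999 ~= 6
Reduce by GCD to get the simplest whole-number ratio:

1:2:6


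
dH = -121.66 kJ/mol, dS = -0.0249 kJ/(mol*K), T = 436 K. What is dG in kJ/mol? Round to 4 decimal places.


Gibbs: dG = dH - T*dS (consistent units, dS already in kJ/(mol*K)).
T*dS = 436 * -0.0249 = -10.8564
dG = -121.66 - (-10.8564)
dG = -110.8036 kJ/mol, rounded to 4 dp:

-110.8036 kJ/mol


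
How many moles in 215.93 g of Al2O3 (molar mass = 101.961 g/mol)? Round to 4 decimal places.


n = mass / M
n = 215.93 / 101.961
n = 2.11777052 mol, rounded to 4 dp:

2.1178 mol


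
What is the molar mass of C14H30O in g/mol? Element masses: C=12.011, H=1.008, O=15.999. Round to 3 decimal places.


M = sum(count * atomic_mass) over atoms.
M = 14*12.011 + 30*1.008 + 1*15.999
M = 168.154 + 30.24 + 15.999
M = 214.393 g/mol, rounded to 3 dp:

214.393 g/mol


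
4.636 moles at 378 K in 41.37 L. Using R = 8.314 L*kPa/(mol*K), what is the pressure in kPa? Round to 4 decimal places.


PV = nRT, solve for P = nRT / V.
nRT = 4.636 * 8.314 * 378 = 14569.5201
P = 14569.5201 / 41.37
P = 352.17597534 kPa, rounded to 4 dp:

352.1760 kPa


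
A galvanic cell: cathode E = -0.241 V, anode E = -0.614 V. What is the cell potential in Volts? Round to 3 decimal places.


Standard cell potential: E_cell = E_cathode - E_anode.
E_cell = -0.241 - (-0.614)
E_cell = 0.373 V, rounded to 3 dp:

0.373 V


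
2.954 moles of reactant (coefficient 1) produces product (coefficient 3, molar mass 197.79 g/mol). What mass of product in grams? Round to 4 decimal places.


Use the coefficient ratio to convert reactant moles to product moles, then multiply by the product's molar mass.
moles_P = moles_R * (coeff_P / coeff_R) = 2.954 * (3/1) = 8.862
mass_P = moles_P * M_P = 8.862 * 197.79
mass_P = 1752.81498 g, rounded to 4 dp:

1752.8150 g


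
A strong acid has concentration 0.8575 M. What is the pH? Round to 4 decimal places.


A strong acid dissociates completely, so [H+] equals the given concentration.
pH = -log10([H+]) = -log10(0.8575)
pH = 0.06676587, rounded to 4 dp:

0.0668


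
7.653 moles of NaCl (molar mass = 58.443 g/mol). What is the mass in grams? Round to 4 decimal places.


mass = n * M
mass = 7.653 * 58.443
mass = 447.264279 g, rounded to 4 dp:

447.2643 g


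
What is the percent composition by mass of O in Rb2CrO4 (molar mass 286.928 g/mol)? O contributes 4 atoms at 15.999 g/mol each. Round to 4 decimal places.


pct = 100 * (n_elem * M_elem) / M_total
mass_contribution = 4 * 15.999 = 63.996 g/mol
pct = 100 * 63.996 / 286.928
pct = 22.30385323 %, rounded to 4 dp:

22.3039 %
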